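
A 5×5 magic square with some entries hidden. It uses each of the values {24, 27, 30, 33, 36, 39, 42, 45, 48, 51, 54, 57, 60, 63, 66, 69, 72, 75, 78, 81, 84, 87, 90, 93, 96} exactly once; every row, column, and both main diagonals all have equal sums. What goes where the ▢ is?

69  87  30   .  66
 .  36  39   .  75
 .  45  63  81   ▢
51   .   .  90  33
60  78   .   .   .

The 25 entries sum to 1500, so each line sums to 1500/5 = 300.
The remaining cell in row 1 is (1,4) = 300 − 252 = 48.
The remaining cell in column 2 is (4,2) = 300 − 246 = 54.
Main diagonal needs 300; the known cells sum to 258, so (5,5) = 42.
Using anti-diagonal: 66 + 63 + 54 + 60 + ? → (2,4) = 300 − 243 = 57.
Row 2 needs 300; the known cells sum to 207, so (2,1) = 93.
Using row 4: 51 + 54 + 90 + 33 + ? → (4,3) = 300 − 228 = 72.
From column 1, 300 − (69 + 93 + 51 + 60) gives (3,1) = 27.
The remaining cell in column 3 is (5,3) = 300 − 204 = 96.
Column 4 needs 300; the known cells sum to 276, so (5,4) = 24.
Using column 5: 66 + 75 + 33 + 42 + ? → (3,5) = 300 − 216 = 84.

84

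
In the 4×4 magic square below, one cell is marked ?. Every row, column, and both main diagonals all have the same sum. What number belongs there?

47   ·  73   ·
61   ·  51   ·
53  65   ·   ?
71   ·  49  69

Column 1 is complete and sums to 232; that is the magic constant.
Row 4 needs 232; the known cells sum to 189, so (4,2) = 43.
Column 3 needs 232; the known cells sum to 173, so (3,3) = 59.
Main diagonal needs 232; the known cells sum to 175, so (2,2) = 57.
Anti-diagonal: 51 + 65 + 71 + ? = 232, so (1,4) = 45.
Row 1: 47 + 73 + 45 + ? = 232, so (1,2) = 67.
Row 2 needs 232; the known cells sum to 169, so (2,4) = 63.
Row 3 must total 232; the given cells sum to 177, so (3,4) = 55.

55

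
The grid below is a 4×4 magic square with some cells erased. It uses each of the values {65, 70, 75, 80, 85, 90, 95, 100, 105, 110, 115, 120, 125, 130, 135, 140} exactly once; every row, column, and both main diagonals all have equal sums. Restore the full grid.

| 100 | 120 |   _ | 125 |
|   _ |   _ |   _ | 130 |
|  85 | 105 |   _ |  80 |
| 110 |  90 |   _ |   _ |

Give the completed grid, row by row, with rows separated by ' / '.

100 120 65 125 / 115 95 70 130 / 85 105 140 80 / 110 90 135 75

The 16 entries sum to 1640, so each line sums to 1640/4 = 410.
Row 1 must total 410; the given cells sum to 345, so (1,3) = 65.
Row 3 must total 410; the given cells sum to 270, so (3,3) = 140.
The remaining cell in column 1 is (2,1) = 410 − 295 = 115.
Using column 2: 120 + 105 + 90 + ? → (2,2) = 410 − 315 = 95.
Using column 4: 125 + 130 + 80 + ? → (4,4) = 410 − 335 = 75.
The remaining cell in anti-diagonal is (2,3) = 410 − 340 = 70.
From row 4, 410 − (110 + 90 + 75) gives (4,3) = 135.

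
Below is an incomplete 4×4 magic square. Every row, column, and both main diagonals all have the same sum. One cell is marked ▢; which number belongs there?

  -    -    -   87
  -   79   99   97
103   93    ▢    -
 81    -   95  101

89

Anti-diagonal is complete and sums to 360; that is the magic constant.
Row 2 must total 360; the given cells sum to 275, so (2,1) = 85.
Row 4 must total 360; the given cells sum to 277, so (4,2) = 83.
From column 1, 360 − (85 + 103 + 81) gives (1,1) = 91.
Column 2: 79 + 93 + 83 + ? = 360, so (1,2) = 105.
Column 4 needs 360; the known cells sum to 285, so (3,4) = 75.
Main diagonal needs 360; the known cells sum to 271, so (3,3) = 89.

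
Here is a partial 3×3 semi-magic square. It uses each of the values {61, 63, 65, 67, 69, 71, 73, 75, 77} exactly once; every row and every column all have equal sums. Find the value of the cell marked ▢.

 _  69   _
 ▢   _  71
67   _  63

75

The 9 entries sum to 621, so each line sums to 621/3 = 207.
Row 3 must total 207; the given cells sum to 130, so (3,2) = 77.
Column 2 needs 207; the known cells sum to 146, so (2,2) = 61.
Column 3 needs 207; the known cells sum to 134, so (1,3) = 73.
The remaining cell in row 1 is (1,1) = 207 − 142 = 65.
Using row 2: 61 + 71 + ? → (2,1) = 207 − 132 = 75.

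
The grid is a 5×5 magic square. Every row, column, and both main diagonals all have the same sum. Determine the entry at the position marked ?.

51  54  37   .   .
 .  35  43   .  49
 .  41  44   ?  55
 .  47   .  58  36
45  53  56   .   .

52

Column 2 is complete and sums to 230; that is the magic constant.
Using column 3: 37 + 43 + 44 + 56 + ? → (4,3) = 230 − 180 = 50.
From main diagonal, 230 − (51 + 35 + 44 + 58) gives (5,5) = 42.
Using row 4: 47 + 50 + 58 + 36 + ? → (4,1) = 230 − 191 = 39.
The remaining cell in row 5 is (5,4) = 230 − 196 = 34.
Column 5 must total 230; the given cells sum to 182, so (1,5) = 48.
From anti-diagonal, 230 − (48 + 44 + 47 + 45) gives (2,4) = 46.
Row 1 needs 230; the known cells sum to 190, so (1,4) = 40.
The remaining cell in row 2 is (2,1) = 230 − 173 = 57.
The remaining cell in column 1 is (3,1) = 230 − 192 = 38.
The remaining cell in column 4 is (3,4) = 230 − 178 = 52.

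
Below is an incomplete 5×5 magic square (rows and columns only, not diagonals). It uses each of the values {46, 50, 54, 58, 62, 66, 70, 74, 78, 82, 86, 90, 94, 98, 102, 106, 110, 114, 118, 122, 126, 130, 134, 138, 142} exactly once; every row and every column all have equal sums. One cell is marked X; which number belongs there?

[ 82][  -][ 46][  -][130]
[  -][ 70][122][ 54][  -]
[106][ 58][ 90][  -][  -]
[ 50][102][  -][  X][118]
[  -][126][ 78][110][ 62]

66

The 25 entries sum to 2350, so each line sums to 2350/5 = 470.
From row 5, 470 − (126 + 78 + 110 + 62) gives (5,1) = 94.
Using column 1: 82 + 106 + 50 + 94 + ? → (2,1) = 470 − 332 = 138.
Column 2 must total 470; the given cells sum to 356, so (1,2) = 114.
Column 3 needs 470; the known cells sum to 336, so (4,3) = 134.
The remaining cell in row 1 is (1,4) = 470 − 372 = 98.
From row 2, 470 − (138 + 70 + 122 + 54) gives (2,5) = 86.
Using row 4: 50 + 102 + 134 + 118 + ? → (4,4) = 470 − 404 = 66.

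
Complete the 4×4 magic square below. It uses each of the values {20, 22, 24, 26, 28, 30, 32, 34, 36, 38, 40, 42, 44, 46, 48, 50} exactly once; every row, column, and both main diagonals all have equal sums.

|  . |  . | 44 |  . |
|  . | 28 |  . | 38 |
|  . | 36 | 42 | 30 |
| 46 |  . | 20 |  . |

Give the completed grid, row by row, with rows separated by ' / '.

22 50 44 24 / 40 28 34 38 / 32 36 42 30 / 46 26 20 48

The 16 entries sum to 560, so each line sums to 560/4 = 140.
Row 3 must total 140; the given cells sum to 108, so (3,1) = 32.
From column 3, 140 − (44 + 42 + 20) gives (2,3) = 34.
Anti-diagonal: 34 + 36 + 46 + ? = 140, so (1,4) = 24.
Using row 2: 28 + 34 + 38 + ? → (2,1) = 140 − 100 = 40.
Column 1 must total 140; the given cells sum to 118, so (1,1) = 22.
Column 4: 24 + 38 + 30 + ? = 140, so (4,4) = 48.
Row 1 must total 140; the given cells sum to 90, so (1,2) = 50.
The remaining cell in row 4 is (4,2) = 140 − 114 = 26.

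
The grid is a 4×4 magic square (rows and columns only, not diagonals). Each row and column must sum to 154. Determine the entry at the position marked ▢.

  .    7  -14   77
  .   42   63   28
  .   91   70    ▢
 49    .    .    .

-7

Row 1 must total 154; the given cells sum to 70, so (1,1) = 84.
Row 2 needs 154; the known cells sum to 133, so (2,1) = 21.
Column 1: 84 + 21 + 49 + ? = 154, so (3,1) = 0.
The remaining cell in column 2 is (4,2) = 154 − 140 = 14.
Column 3: -14 + 63 + 70 + ? = 154, so (4,3) = 35.
From row 3, 154 − (0 + 91 + 70) gives (3,4) = -7.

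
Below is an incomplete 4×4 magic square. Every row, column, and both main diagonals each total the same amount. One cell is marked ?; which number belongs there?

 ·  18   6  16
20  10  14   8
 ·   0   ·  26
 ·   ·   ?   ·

Row 2 is complete and sums to 52; that is the magic constant.
The remaining cell in row 1 is (1,1) = 52 − 40 = 12.
Column 2 must total 52; the given cells sum to 28, so (4,2) = 24.
Column 4 needs 52; the known cells sum to 50, so (4,4) = 2.
The remaining cell in main diagonal is (3,3) = 52 − 24 = 28.
Anti-diagonal must total 52; the given cells sum to 30, so (4,1) = 22.
Row 3: 0 + 28 + 26 + ? = 52, so (3,1) = -2.
The remaining cell in row 4 is (4,3) = 52 − 48 = 4.

4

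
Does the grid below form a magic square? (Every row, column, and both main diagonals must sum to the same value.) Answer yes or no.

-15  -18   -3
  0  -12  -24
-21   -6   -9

Yes

Row 1: -15 + (-18) + (-3) = -36.
Row 2: 0 + (-12) + (-24) = -36.
Row 3: -21 + (-6) + (-9) = -36.
Column 1: -15 + 0 + (-21) = -36.
Column 2: -18 + (-12) + (-6) = -36.
Column 3: -3 + (-24) + (-9) = -36.
Main diagonal: -15 + (-12) + (-9) = -36.
Anti-diagonal: -3 + (-12) + (-21) = -36.
All lines sum to -36.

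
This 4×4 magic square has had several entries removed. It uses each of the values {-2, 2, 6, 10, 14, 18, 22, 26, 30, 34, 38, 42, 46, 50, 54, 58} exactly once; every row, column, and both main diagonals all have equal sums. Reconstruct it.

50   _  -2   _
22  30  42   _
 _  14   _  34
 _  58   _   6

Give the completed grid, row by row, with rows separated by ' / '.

The 16 entries sum to 448, so each line sums to 448/4 = 112.
The remaining cell in row 2 is (2,4) = 112 − 94 = 18.
Column 2 needs 112; the known cells sum to 102, so (1,2) = 10.
Column 4 needs 112; the known cells sum to 58, so (1,4) = 54.
From main diagonal, 112 − (50 + 30 + 6) gives (3,3) = 26.
Anti-diagonal needs 112; the known cells sum to 110, so (4,1) = 2.
The remaining cell in row 3 is (3,1) = 112 − 74 = 38.
Row 4 needs 112; the known cells sum to 66, so (4,3) = 46.

50 10 -2 54 / 22 30 42 18 / 38 14 26 34 / 2 58 46 6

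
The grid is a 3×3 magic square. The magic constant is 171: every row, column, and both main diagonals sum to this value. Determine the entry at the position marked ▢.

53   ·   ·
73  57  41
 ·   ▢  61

Column 1 must total 171; the given cells sum to 126, so (3,1) = 45.
Column 3 needs 171; the known cells sum to 102, so (1,3) = 69.
The remaining cell in row 1 is (1,2) = 171 − 122 = 49.
Using row 3: 45 + 61 + ? → (3,2) = 171 − 106 = 65.

65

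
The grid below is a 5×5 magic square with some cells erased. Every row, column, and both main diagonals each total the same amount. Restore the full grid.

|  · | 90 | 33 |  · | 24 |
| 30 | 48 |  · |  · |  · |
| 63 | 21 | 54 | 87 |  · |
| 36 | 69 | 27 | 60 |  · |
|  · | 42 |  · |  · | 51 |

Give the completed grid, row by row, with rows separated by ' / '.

57 90 33 66 24 / 30 48 81 39 72 / 63 21 54 87 45 / 36 69 27 60 78 / 84 42 75 18 51

Column 2 is already complete: 90 + 48 + 21 + 69 + 42 = 270, so that is the magic constant.
Row 3 must total 270; the given cells sum to 225, so (3,5) = 45.
Row 4 needs 270; the known cells sum to 192, so (4,5) = 78.
The remaining cell in column 5 is (2,5) = 270 − 198 = 72.
Using main diagonal: 48 + 54 + 60 + 51 + ? → (1,1) = 270 − 213 = 57.
Row 1: 57 + 90 + 33 + 24 + ? = 270, so (1,4) = 66.
Column 1: 57 + 30 + 63 + 36 + ? = 270, so (5,1) = 84.
Using anti-diagonal: 24 + 54 + 69 + 84 + ? → (2,4) = 270 − 231 = 39.
From row 2, 270 − (30 + 48 + 39 + 72) gives (2,3) = 81.
Column 3 must total 270; the given cells sum to 195, so (5,3) = 75.
Column 4: 66 + 39 + 87 + 60 + ? = 270, so (5,4) = 18.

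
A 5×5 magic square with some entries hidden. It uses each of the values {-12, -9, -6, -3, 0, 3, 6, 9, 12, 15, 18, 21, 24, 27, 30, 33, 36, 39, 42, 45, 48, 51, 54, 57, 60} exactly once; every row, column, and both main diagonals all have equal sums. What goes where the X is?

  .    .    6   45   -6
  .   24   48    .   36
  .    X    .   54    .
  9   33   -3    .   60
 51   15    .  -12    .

-9

The 25 entries sum to 600, so each line sums to 600/5 = 120.
Row 4 must total 120; the given cells sum to 99, so (4,4) = 21.
Column 4 needs 120; the known cells sum to 108, so (2,4) = 12.
From anti-diagonal, 120 − (-6 + 12 + 33 + 51) gives (3,3) = 30.
The remaining cell in row 2 is (2,1) = 120 − 120 = 0.
From column 3, 120 − (6 + 48 + 30 + (-3)) gives (5,3) = 39.
Row 5: 51 + 15 + 39 + (-12) + ? = 120, so (5,5) = 27.
Column 5: -6 + 36 + 60 + 27 + ? = 120, so (3,5) = 3.
Using main diagonal: 24 + 30 + 21 + 27 + ? → (1,1) = 120 − 102 = 18.
Row 1: 18 + 6 + 45 + (-6) + ? = 120, so (1,2) = 57.
Column 1 needs 120; the known cells sum to 78, so (3,1) = 42.
Column 2 needs 120; the known cells sum to 129, so (3,2) = -9.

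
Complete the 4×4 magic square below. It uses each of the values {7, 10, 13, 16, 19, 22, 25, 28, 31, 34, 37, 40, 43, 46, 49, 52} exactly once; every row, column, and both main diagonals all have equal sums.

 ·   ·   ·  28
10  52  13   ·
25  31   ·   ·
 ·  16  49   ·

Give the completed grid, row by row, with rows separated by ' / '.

37 19 34 28 / 10 52 13 43 / 25 31 22 40 / 46 16 49 7

The 16 entries sum to 472, so each line sums to 472/4 = 118.
The remaining cell in row 2 is (2,4) = 118 − 75 = 43.
From column 2, 118 − (52 + 31 + 16) gives (1,2) = 19.
From anti-diagonal, 118 − (28 + 13 + 31) gives (4,1) = 46.
From row 4, 118 − (46 + 16 + 49) gives (4,4) = 7.
Using column 1: 10 + 25 + 46 + ? → (1,1) = 118 − 81 = 37.
The remaining cell in column 4 is (3,4) = 118 − 78 = 40.
Main diagonal must total 118; the given cells sum to 96, so (3,3) = 22.
From row 1, 118 − (37 + 19 + 28) gives (1,3) = 34.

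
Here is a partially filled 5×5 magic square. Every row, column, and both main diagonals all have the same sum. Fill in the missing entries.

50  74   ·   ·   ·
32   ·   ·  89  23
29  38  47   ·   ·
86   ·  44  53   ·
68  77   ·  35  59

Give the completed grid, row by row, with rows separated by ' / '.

50 74 83 17 41 / 32 56 65 89 23 / 29 38 47 71 80 / 86 20 44 53 62 / 68 77 26 35 59

Column 1 is already complete: 50 + 32 + 29 + 86 + 68 = 265, so that is the magic constant.
The remaining cell in row 5 is (5,3) = 265 − 239 = 26.
Using main diagonal: 50 + 47 + 53 + 59 + ? → (2,2) = 265 − 209 = 56.
Row 2 needs 265; the known cells sum to 200, so (2,3) = 65.
From column 2, 265 − (74 + 56 + 38 + 77) gives (4,2) = 20.
The remaining cell in column 3 is (1,3) = 265 − 182 = 83.
Anti-diagonal must total 265; the given cells sum to 224, so (1,5) = 41.
Row 1 must total 265; the given cells sum to 248, so (1,4) = 17.
Row 4 must total 265; the given cells sum to 203, so (4,5) = 62.
Column 4: 17 + 89 + 53 + 35 + ? = 265, so (3,4) = 71.
Column 5 must total 265; the given cells sum to 185, so (3,5) = 80.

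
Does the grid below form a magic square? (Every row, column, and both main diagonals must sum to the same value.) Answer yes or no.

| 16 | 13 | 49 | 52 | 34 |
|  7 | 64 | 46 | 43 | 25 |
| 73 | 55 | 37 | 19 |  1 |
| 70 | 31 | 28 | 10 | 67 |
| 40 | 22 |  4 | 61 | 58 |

Row 1: 16 + 13 + 49 + 52 + 34 = 164.
Row 2: 7 + 64 + 46 + 43 + 25 = 185.
Row 3: 73 + 55 + 37 + 19 + 1 = 185.
Row 4: 70 + 31 + 28 + 10 + 67 = 206.
Row 5: 40 + 22 + 4 + 61 + 58 = 185.
Column 1: 16 + 7 + 73 + 70 + 40 = 206.
Column 2: 13 + 64 + 55 + 31 + 22 = 185.
Column 3: 49 + 46 + 37 + 28 + 4 = 164.
Column 4: 52 + 43 + 19 + 10 + 61 = 185.
Column 5: 34 + 25 + 1 + 67 + 58 = 185.
Main diagonal: 16 + 64 + 37 + 10 + 58 = 185.
Anti-diagonal: 34 + 43 + 37 + 31 + 40 = 185.

No — main diagonal sums to 185 but column 3 sums to 164.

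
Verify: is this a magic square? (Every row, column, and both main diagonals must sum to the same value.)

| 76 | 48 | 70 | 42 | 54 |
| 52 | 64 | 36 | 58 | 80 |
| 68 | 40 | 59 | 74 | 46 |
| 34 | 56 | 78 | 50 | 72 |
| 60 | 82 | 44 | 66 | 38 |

Row 1: 76 + 48 + 70 + 42 + 54 = 290.
Row 2: 52 + 64 + 36 + 58 + 80 = 290.
Row 3: 68 + 40 + 59 + 74 + 46 = 287.
Row 4: 34 + 56 + 78 + 50 + 72 = 290.
Row 5: 60 + 82 + 44 + 66 + 38 = 290.
Column 1: 76 + 52 + 68 + 34 + 60 = 290.
Column 2: 48 + 64 + 40 + 56 + 82 = 290.
Column 3: 70 + 36 + 59 + 78 + 44 = 287.
Column 4: 42 + 58 + 74 + 50 + 66 = 290.
Column 5: 54 + 80 + 46 + 72 + 38 = 290.
Main diagonal: 76 + 64 + 59 + 50 + 38 = 287.
Anti-diagonal: 54 + 58 + 59 + 56 + 60 = 287.

No — row 3 sums to 287 but row 4 sums to 290.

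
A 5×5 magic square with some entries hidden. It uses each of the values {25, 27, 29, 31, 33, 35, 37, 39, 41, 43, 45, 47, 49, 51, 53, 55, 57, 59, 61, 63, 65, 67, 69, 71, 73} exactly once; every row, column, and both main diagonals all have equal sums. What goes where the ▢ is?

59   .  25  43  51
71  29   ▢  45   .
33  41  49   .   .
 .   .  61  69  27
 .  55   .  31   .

The 25 entries sum to 1225, so each line sums to 1225/5 = 245.
Row 1 needs 245; the known cells sum to 178, so (1,2) = 67.
The remaining cell in column 2 is (4,2) = 245 − 192 = 53.
Column 4 must total 245; the given cells sum to 188, so (3,4) = 57.
Using main diagonal: 59 + 29 + 49 + 69 + ? → (5,5) = 245 − 206 = 39.
Anti-diagonal must total 245; the given cells sum to 198, so (5,1) = 47.
Using row 3: 33 + 41 + 49 + 57 + ? → (3,5) = 245 − 180 = 65.
The remaining cell in row 4 is (4,1) = 245 − 210 = 35.
Using row 5: 47 + 55 + 31 + 39 + ? → (5,3) = 245 − 172 = 73.
Column 3 must total 245; the given cells sum to 208, so (2,3) = 37.

37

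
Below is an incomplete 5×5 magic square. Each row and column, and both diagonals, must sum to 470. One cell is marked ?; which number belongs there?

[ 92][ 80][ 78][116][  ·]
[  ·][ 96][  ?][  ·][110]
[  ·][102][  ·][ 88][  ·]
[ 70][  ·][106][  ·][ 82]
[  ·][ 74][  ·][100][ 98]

84

Row 1 must total 470; the given cells sum to 366, so (1,5) = 104.
The remaining cell in column 2 is (4,2) = 470 − 352 = 118.
The remaining cell in column 5 is (3,5) = 470 − 394 = 76.
Using row 4: 70 + 118 + 106 + 82 + ? → (4,4) = 470 − 376 = 94.
Column 4: 116 + 88 + 94 + 100 + ? = 470, so (2,4) = 72.
Main diagonal must total 470; the given cells sum to 380, so (3,3) = 90.
Using anti-diagonal: 104 + 72 + 90 + 118 + ? → (5,1) = 470 − 384 = 86.
From row 3, 470 − (102 + 90 + 88 + 76) gives (3,1) = 114.
From row 5, 470 − (86 + 74 + 100 + 98) gives (5,3) = 112.
Column 1: 92 + 114 + 70 + 86 + ? = 470, so (2,1) = 108.
The remaining cell in column 3 is (2,3) = 470 − 386 = 84.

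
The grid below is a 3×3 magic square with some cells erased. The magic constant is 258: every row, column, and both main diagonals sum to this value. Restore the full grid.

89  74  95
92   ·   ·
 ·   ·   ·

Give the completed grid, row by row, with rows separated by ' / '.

89 74 95 / 92 86 80 / 77 98 83

From column 1, 258 − (89 + 92) gives (3,1) = 77.
Anti-diagonal: 95 + 77 + ? = 258, so (2,2) = 86.
From row 2, 258 − (92 + 86) gives (2,3) = 80.
The remaining cell in column 2 is (3,2) = 258 − 160 = 98.
The remaining cell in column 3 is (3,3) = 258 − 175 = 83.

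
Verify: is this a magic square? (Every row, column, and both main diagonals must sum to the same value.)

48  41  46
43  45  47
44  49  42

Yes

Row 1: 48 + 41 + 46 = 135.
Row 2: 43 + 45 + 47 = 135.
Row 3: 44 + 49 + 42 = 135.
Column 1: 48 + 43 + 44 = 135.
Column 2: 41 + 45 + 49 = 135.
Column 3: 46 + 47 + 42 = 135.
Main diagonal: 48 + 45 + 42 = 135.
Anti-diagonal: 46 + 45 + 44 = 135.
All lines sum to 135.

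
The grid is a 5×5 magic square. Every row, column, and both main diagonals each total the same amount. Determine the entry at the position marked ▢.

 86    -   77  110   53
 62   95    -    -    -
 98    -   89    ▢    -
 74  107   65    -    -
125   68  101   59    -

122

Column 1 is complete and sums to 445; that is the magic constant.
From row 1, 445 − (86 + 77 + 110 + 53) gives (1,2) = 119.
Using row 5: 125 + 68 + 101 + 59 + ? → (5,5) = 445 − 353 = 92.
From column 2, 445 − (119 + 95 + 107 + 68) gives (3,2) = 56.
Column 3: 77 + 89 + 65 + 101 + ? = 445, so (2,3) = 113.
From main diagonal, 445 − (86 + 95 + 89 + 92) gives (4,4) = 83.
From anti-diagonal, 445 − (53 + 89 + 107 + 125) gives (2,4) = 71.
Row 2 needs 445; the known cells sum to 341, so (2,5) = 104.
The remaining cell in row 4 is (4,5) = 445 − 329 = 116.
From column 4, 445 − (110 + 71 + 83 + 59) gives (3,4) = 122.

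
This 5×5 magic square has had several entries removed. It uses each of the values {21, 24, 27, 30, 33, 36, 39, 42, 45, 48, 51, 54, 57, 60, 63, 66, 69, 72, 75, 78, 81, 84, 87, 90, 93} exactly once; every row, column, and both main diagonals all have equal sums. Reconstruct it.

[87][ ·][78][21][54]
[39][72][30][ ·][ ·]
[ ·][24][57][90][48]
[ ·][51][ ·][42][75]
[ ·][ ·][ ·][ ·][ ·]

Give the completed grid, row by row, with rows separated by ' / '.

The 25 entries sum to 1425, so each line sums to 1425/5 = 285.
Row 1: 87 + 78 + 21 + 54 + ? = 285, so (1,2) = 45.
Row 3: 24 + 57 + 90 + 48 + ? = 285, so (3,1) = 66.
Column 2: 45 + 72 + 24 + 51 + ? = 285, so (5,2) = 93.
Main diagonal must total 285; the given cells sum to 258, so (5,5) = 27.
Column 5 must total 285; the given cells sum to 204, so (2,5) = 81.
Row 2: 39 + 72 + 30 + 81 + ? = 285, so (2,4) = 63.
From column 4, 285 − (21 + 63 + 90 + 42) gives (5,4) = 69.
Using anti-diagonal: 54 + 63 + 57 + 51 + ? → (5,1) = 285 − 225 = 60.
The remaining cell in row 5 is (5,3) = 285 − 249 = 36.
The remaining cell in column 1 is (4,1) = 285 − 252 = 33.
Using column 3: 78 + 30 + 57 + 36 + ? → (4,3) = 285 − 201 = 84.

87 45 78 21 54 / 39 72 30 63 81 / 66 24 57 90 48 / 33 51 84 42 75 / 60 93 36 69 27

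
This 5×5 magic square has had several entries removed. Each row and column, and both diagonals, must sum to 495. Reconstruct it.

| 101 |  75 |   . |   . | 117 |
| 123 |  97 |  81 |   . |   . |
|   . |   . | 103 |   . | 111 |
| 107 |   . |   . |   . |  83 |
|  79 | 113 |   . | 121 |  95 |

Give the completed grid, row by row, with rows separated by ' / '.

Row 5 needs 495; the known cells sum to 408, so (5,3) = 87.
Column 1 needs 495; the known cells sum to 410, so (3,1) = 85.
Using column 5: 117 + 111 + 83 + 95 + ? → (2,5) = 495 − 406 = 89.
Main diagonal must total 495; the given cells sum to 396, so (4,4) = 99.
Row 2 needs 495; the known cells sum to 390, so (2,4) = 105.
Anti-diagonal needs 495; the known cells sum to 404, so (4,2) = 91.
From row 4, 495 − (107 + 91 + 99 + 83) gives (4,3) = 115.
From column 2, 495 − (75 + 97 + 91 + 113) gives (3,2) = 119.
Using column 3: 81 + 103 + 115 + 87 + ? → (1,3) = 495 − 386 = 109.
Row 1 must total 495; the given cells sum to 402, so (1,4) = 93.
Using row 3: 85 + 119 + 103 + 111 + ? → (3,4) = 495 − 418 = 77.

101 75 109 93 117 / 123 97 81 105 89 / 85 119 103 77 111 / 107 91 115 99 83 / 79 113 87 121 95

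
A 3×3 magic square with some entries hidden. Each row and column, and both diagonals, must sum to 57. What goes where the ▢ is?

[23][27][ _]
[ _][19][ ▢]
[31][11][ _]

35

Row 1: 23 + 27 + ? = 57, so (1,3) = 7.
Row 3 must total 57; the given cells sum to 42, so (3,3) = 15.
Using column 1: 23 + 31 + ? → (2,1) = 57 − 54 = 3.
Using column 3: 7 + 15 + ? → (2,3) = 57 − 22 = 35.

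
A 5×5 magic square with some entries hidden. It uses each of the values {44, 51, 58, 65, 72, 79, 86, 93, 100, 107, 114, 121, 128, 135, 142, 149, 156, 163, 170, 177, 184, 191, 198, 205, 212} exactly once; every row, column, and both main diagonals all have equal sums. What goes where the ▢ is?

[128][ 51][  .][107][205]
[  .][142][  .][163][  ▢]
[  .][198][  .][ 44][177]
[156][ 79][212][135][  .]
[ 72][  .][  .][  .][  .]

86

The 25 entries sum to 3200, so each line sums to 3200/5 = 640.
From row 1, 640 − (128 + 51 + 107 + 205) gives (1,3) = 149.
From row 4, 640 − (156 + 79 + 212 + 135) gives (4,5) = 58.
Column 2: 51 + 142 + 198 + 79 + ? = 640, so (5,2) = 170.
Using column 4: 107 + 163 + 44 + 135 + ? → (5,4) = 640 − 449 = 191.
From anti-diagonal, 640 − (205 + 163 + 79 + 72) gives (3,3) = 121.
Row 3 must total 640; the given cells sum to 540, so (3,1) = 100.
Column 1 needs 640; the known cells sum to 456, so (2,1) = 184.
Main diagonal: 128 + 142 + 121 + 135 + ? = 640, so (5,5) = 114.
Row 5: 72 + 170 + 191 + 114 + ? = 640, so (5,3) = 93.
The remaining cell in column 3 is (2,3) = 640 − 575 = 65.
The remaining cell in column 5 is (2,5) = 640 − 554 = 86.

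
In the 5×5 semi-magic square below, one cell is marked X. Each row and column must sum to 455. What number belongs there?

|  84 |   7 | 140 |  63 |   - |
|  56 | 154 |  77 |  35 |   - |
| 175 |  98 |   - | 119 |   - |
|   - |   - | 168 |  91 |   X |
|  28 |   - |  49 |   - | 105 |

14

Row 1 must total 455; the given cells sum to 294, so (1,5) = 161.
Row 2 needs 455; the known cells sum to 322, so (2,5) = 133.
Using column 1: 84 + 56 + 175 + 28 + ? → (4,1) = 455 − 343 = 112.
Column 3: 140 + 77 + 168 + 49 + ? = 455, so (3,3) = 21.
Column 4 needs 455; the known cells sum to 308, so (5,4) = 147.
Row 3: 175 + 98 + 21 + 119 + ? = 455, so (3,5) = 42.
The remaining cell in row 5 is (5,2) = 455 − 329 = 126.
From column 2, 455 − (7 + 154 + 98 + 126) gives (4,2) = 70.
Using column 5: 161 + 133 + 42 + 105 + ? → (4,5) = 455 − 441 = 14.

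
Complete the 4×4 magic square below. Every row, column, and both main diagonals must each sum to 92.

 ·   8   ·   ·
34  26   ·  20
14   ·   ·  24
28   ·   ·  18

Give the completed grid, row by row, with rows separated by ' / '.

Row 2 must total 92; the given cells sum to 80, so (2,3) = 12.
Using column 1: 34 + 14 + 28 + ? → (1,1) = 92 − 76 = 16.
Column 4 must total 92; the given cells sum to 62, so (1,4) = 30.
Main diagonal: 16 + 26 + 18 + ? = 92, so (3,3) = 32.
Anti-diagonal needs 92; the known cells sum to 70, so (3,2) = 22.
Row 1 needs 92; the known cells sum to 54, so (1,3) = 38.
The remaining cell in column 2 is (4,2) = 92 − 56 = 36.
Column 3 must total 92; the given cells sum to 82, so (4,3) = 10.

16 8 38 30 / 34 26 12 20 / 14 22 32 24 / 28 36 10 18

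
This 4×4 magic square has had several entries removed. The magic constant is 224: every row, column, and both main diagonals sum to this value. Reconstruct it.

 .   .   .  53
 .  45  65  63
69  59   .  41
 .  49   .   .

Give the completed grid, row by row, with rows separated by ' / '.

From row 2, 224 − (45 + 65 + 63) gives (2,1) = 51.
The remaining cell in row 3 is (3,3) = 224 − 169 = 55.
From column 2, 224 − (45 + 59 + 49) gives (1,2) = 71.
Column 4 must total 224; the given cells sum to 157, so (4,4) = 67.
Main diagonal: 45 + 55 + 67 + ? = 224, so (1,1) = 57.
Anti-diagonal must total 224; the given cells sum to 177, so (4,1) = 47.
Using row 1: 57 + 71 + 53 + ? → (1,3) = 224 − 181 = 43.
Row 4 must total 224; the given cells sum to 163, so (4,3) = 61.

57 71 43 53 / 51 45 65 63 / 69 59 55 41 / 47 49 61 67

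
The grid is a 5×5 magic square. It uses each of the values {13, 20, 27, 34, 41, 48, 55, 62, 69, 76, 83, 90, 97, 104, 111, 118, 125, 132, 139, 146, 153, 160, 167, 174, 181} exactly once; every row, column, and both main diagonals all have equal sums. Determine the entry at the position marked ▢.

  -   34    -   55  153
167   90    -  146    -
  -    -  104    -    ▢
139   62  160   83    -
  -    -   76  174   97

125

The 25 entries sum to 2425, so each line sums to 2425/5 = 485.
Row 4 must total 485; the given cells sum to 444, so (4,5) = 41.
The remaining cell in column 4 is (3,4) = 485 − 458 = 27.
Using main diagonal: 90 + 104 + 83 + 97 + ? → (1,1) = 485 − 374 = 111.
Anti-diagonal: 153 + 146 + 104 + 62 + ? = 485, so (5,1) = 20.
Row 1: 111 + 34 + 55 + 153 + ? = 485, so (1,3) = 132.
Row 5 needs 485; the known cells sum to 367, so (5,2) = 118.
Column 1 needs 485; the known cells sum to 437, so (3,1) = 48.
Column 2 needs 485; the known cells sum to 304, so (3,2) = 181.
Column 3: 132 + 104 + 160 + 76 + ? = 485, so (2,3) = 13.
Row 2 needs 485; the known cells sum to 416, so (2,5) = 69.
The remaining cell in row 3 is (3,5) = 485 − 360 = 125.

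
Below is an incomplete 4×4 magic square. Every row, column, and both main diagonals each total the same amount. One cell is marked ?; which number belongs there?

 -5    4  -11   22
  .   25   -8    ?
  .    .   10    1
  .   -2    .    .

7

Row 1 is complete and sums to 10; that is the magic constant.
The remaining cell in column 2 is (3,2) = 10 − 27 = -17.
Column 3 must total 10; the given cells sum to -9, so (4,3) = 19.
The remaining cell in main diagonal is (4,4) = 10 − 30 = -20.
The remaining cell in anti-diagonal is (4,1) = 10 − (-3) = 13.
From row 3, 10 − (-17 + 10 + 1) gives (3,1) = 16.
From column 1, 10 − (-5 + 16 + 13) gives (2,1) = -14.
Using column 4: 22 + 1 + (-20) + ? → (2,4) = 10 − 3 = 7.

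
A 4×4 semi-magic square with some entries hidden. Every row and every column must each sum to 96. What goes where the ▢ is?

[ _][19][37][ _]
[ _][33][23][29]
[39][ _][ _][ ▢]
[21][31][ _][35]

17

Row 2 needs 96; the known cells sum to 85, so (2,1) = 11.
From row 4, 96 − (21 + 31 + 35) gives (4,3) = 9.
The remaining cell in column 1 is (1,1) = 96 − 71 = 25.
From column 2, 96 − (19 + 33 + 31) gives (3,2) = 13.
Column 3 needs 96; the known cells sum to 69, so (3,3) = 27.
Row 1 needs 96; the known cells sum to 81, so (1,4) = 15.
The remaining cell in row 3 is (3,4) = 96 − 79 = 17.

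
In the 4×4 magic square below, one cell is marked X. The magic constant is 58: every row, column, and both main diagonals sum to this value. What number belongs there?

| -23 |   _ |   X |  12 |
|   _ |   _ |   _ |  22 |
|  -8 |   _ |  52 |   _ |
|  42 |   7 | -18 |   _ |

From row 4, 58 − (42 + 7 + (-18)) gives (4,4) = 27.
Column 1: -23 + (-8) + 42 + ? = 58, so (2,1) = 47.
Column 4: 12 + 22 + 27 + ? = 58, so (3,4) = -3.
Main diagonal must total 58; the given cells sum to 56, so (2,2) = 2.
The remaining cell in row 2 is (2,3) = 58 − 71 = -13.
The remaining cell in row 3 is (3,2) = 58 − 41 = 17.
Using column 2: 2 + 17 + 7 + ? → (1,2) = 58 − 26 = 32.
The remaining cell in column 3 is (1,3) = 58 − 21 = 37.

37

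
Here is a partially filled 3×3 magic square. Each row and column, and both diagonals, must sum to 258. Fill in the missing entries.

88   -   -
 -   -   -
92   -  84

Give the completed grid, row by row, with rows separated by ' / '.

88 90 80 / 78 86 94 / 92 82 84

Using row 3: 92 + 84 + ? → (3,2) = 258 − 176 = 82.
From column 1, 258 − (88 + 92) gives (2,1) = 78.
The remaining cell in main diagonal is (2,2) = 258 − 172 = 86.
The remaining cell in anti-diagonal is (1,3) = 258 − 178 = 80.
Using row 1: 88 + 80 + ? → (1,2) = 258 − 168 = 90.
The remaining cell in row 2 is (2,3) = 258 − 164 = 94.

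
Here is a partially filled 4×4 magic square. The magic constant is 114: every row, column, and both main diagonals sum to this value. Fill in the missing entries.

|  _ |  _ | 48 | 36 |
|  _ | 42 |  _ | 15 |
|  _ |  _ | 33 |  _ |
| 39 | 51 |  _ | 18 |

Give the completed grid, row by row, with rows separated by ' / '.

21 9 48 36 / 30 42 27 15 / 24 12 33 45 / 39 51 6 18

From row 4, 114 − (39 + 51 + 18) gives (4,3) = 6.
Using column 3: 48 + 33 + 6 + ? → (2,3) = 114 − 87 = 27.
Column 4 must total 114; the given cells sum to 69, so (3,4) = 45.
The remaining cell in main diagonal is (1,1) = 114 − 93 = 21.
Using anti-diagonal: 36 + 27 + 39 + ? → (3,2) = 114 − 102 = 12.
Row 1: 21 + 48 + 36 + ? = 114, so (1,2) = 9.
Row 2: 42 + 27 + 15 + ? = 114, so (2,1) = 30.
The remaining cell in row 3 is (3,1) = 114 − 90 = 24.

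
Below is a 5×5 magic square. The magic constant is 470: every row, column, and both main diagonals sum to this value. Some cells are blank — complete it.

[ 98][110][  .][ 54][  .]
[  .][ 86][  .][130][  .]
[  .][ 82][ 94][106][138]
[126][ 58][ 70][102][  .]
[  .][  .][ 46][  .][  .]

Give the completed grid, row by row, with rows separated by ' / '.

98 110 142 54 66 / 74 86 118 130 62 / 50 82 94 106 138 / 126 58 70 102 114 / 122 134 46 78 90

From row 3, 470 − (82 + 94 + 106 + 138) gives (3,1) = 50.
From row 4, 470 − (126 + 58 + 70 + 102) gives (4,5) = 114.
Column 2 needs 470; the known cells sum to 336, so (5,2) = 134.
From column 4, 470 − (54 + 130 + 106 + 102) gives (5,4) = 78.
Main diagonal: 98 + 86 + 94 + 102 + ? = 470, so (5,5) = 90.
From row 5, 470 − (134 + 46 + 78 + 90) gives (5,1) = 122.
Column 1: 98 + 50 + 126 + 122 + ? = 470, so (2,1) = 74.
From anti-diagonal, 470 − (130 + 94 + 58 + 122) gives (1,5) = 66.
Row 1: 98 + 110 + 54 + 66 + ? = 470, so (1,3) = 142.
Using column 3: 142 + 94 + 70 + 46 + ? → (2,3) = 470 − 352 = 118.
Column 5: 66 + 138 + 114 + 90 + ? = 470, so (2,5) = 62.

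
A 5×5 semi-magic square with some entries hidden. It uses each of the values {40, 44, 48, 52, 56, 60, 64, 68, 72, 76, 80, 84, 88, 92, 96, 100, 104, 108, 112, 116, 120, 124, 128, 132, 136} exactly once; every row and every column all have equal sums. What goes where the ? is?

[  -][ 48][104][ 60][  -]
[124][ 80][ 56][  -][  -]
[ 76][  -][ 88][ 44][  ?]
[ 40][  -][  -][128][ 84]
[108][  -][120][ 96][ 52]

The 25 entries sum to 2200, so each line sums to 2200/5 = 440.
Row 5 needs 440; the known cells sum to 376, so (5,2) = 64.
From column 1, 440 − (124 + 76 + 40 + 108) gives (1,1) = 92.
Using column 3: 104 + 56 + 88 + 120 + ? → (4,3) = 440 − 368 = 72.
From column 4, 440 − (60 + 44 + 128 + 96) gives (2,4) = 112.
From row 1, 440 − (92 + 48 + 104 + 60) gives (1,5) = 136.
From row 2, 440 − (124 + 80 + 56 + 112) gives (2,5) = 68.
From row 4, 440 − (40 + 72 + 128 + 84) gives (4,2) = 116.
Using column 2: 48 + 80 + 116 + 64 + ? → (3,2) = 440 − 308 = 132.
From column 5, 440 − (136 + 68 + 84 + 52) gives (3,5) = 100.

100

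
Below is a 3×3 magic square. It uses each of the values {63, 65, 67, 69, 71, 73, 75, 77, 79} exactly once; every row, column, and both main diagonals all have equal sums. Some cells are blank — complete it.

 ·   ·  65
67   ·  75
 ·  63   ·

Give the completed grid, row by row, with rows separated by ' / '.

The 9 entries sum to 639, so each line sums to 639/3 = 213.
Row 2 must total 213; the given cells sum to 142, so (2,2) = 71.
Column 2 needs 213; the known cells sum to 134, so (1,2) = 79.
Column 3 must total 213; the given cells sum to 140, so (3,3) = 73.
Main diagonal needs 213; the known cells sum to 144, so (1,1) = 69.
The remaining cell in anti-diagonal is (3,1) = 213 − 136 = 77.

69 79 65 / 67 71 75 / 77 63 73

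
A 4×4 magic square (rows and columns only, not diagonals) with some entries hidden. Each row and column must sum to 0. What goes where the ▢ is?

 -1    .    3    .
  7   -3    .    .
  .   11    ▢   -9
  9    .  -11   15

The remaining cell in row 4 is (4,2) = 0 − 13 = -13.
From column 1, 0 − (-1 + 7 + 9) gives (3,1) = -15.
From column 2, 0 − (-3 + 11 + (-13)) gives (1,2) = 5.
Row 1 must total 0; the given cells sum to 7, so (1,4) = -7.
From row 3, 0 − (-15 + 11 + (-9)) gives (3,3) = 13.

13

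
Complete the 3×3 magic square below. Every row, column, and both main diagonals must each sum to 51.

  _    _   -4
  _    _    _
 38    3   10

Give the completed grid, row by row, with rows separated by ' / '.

24 31 -4 / -11 17 45 / 38 3 10

The remaining cell in column 3 is (2,3) = 51 − 6 = 45.
Using anti-diagonal: -4 + 38 + ? → (2,2) = 51 − 34 = 17.
Row 2 must total 51; the given cells sum to 62, so (2,1) = -11.
Column 1 must total 51; the given cells sum to 27, so (1,1) = 24.
Column 2 needs 51; the known cells sum to 20, so (1,2) = 31.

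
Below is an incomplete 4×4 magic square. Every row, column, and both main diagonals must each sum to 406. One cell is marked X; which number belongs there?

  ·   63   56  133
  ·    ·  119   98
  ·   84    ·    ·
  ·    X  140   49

147

Using row 1: 63 + 56 + 133 + ? → (1,1) = 406 − 252 = 154.
The remaining cell in column 3 is (3,3) = 406 − 315 = 91.
From column 4, 406 − (133 + 98 + 49) gives (3,4) = 126.
Main diagonal must total 406; the given cells sum to 294, so (2,2) = 112.
Anti-diagonal must total 406; the given cells sum to 336, so (4,1) = 70.
Using row 2: 112 + 119 + 98 + ? → (2,1) = 406 − 329 = 77.
From row 3, 406 − (84 + 91 + 126) gives (3,1) = 105.
The remaining cell in row 4 is (4,2) = 406 − 259 = 147.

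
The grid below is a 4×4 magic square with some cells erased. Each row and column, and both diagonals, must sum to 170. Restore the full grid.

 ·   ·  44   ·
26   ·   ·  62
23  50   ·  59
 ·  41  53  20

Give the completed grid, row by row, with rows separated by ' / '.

65 32 44 29 / 26 47 35 62 / 23 50 38 59 / 56 41 53 20

Row 3 needs 170; the known cells sum to 132, so (3,3) = 38.
Row 4 needs 170; the known cells sum to 114, so (4,1) = 56.
Column 1 must total 170; the given cells sum to 105, so (1,1) = 65.
Column 3: 44 + 38 + 53 + ? = 170, so (2,3) = 35.
Column 4 must total 170; the given cells sum to 141, so (1,4) = 29.
Using main diagonal: 65 + 38 + 20 + ? → (2,2) = 170 − 123 = 47.
Row 1 must total 170; the given cells sum to 138, so (1,2) = 32.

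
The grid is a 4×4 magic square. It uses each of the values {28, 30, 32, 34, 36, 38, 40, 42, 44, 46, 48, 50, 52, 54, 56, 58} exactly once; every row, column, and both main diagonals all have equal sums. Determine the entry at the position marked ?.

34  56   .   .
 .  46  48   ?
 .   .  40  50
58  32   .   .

The 16 entries sum to 688, so each line sums to 688/4 = 172.
Column 2: 56 + 46 + 32 + ? = 172, so (3,2) = 38.
The remaining cell in main diagonal is (4,4) = 172 − 120 = 52.
Using anti-diagonal: 48 + 38 + 58 + ? → (1,4) = 172 − 144 = 28.
From row 1, 172 − (34 + 56 + 28) gives (1,3) = 54.
Row 3 needs 172; the known cells sum to 128, so (3,1) = 44.
The remaining cell in row 4 is (4,3) = 172 − 142 = 30.
From column 1, 172 − (34 + 44 + 58) gives (2,1) = 36.
The remaining cell in column 4 is (2,4) = 172 − 130 = 42.

42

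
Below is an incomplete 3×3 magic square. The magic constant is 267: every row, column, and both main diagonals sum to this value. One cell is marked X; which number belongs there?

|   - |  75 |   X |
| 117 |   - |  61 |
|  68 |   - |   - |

Using row 2: 117 + 61 + ? → (2,2) = 267 − 178 = 89.
From column 1, 267 − (117 + 68) gives (1,1) = 82.
From column 2, 267 − (75 + 89) gives (3,2) = 103.
Main diagonal must total 267; the given cells sum to 171, so (3,3) = 96.
Anti-diagonal must total 267; the given cells sum to 157, so (1,3) = 110.

110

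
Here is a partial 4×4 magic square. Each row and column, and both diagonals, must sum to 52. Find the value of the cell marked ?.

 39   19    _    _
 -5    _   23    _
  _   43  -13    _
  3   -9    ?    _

31

Column 1 must total 52; the given cells sum to 37, so (3,1) = 15.
Using column 2: 19 + 43 + (-9) + ? → (2,2) = 52 − 53 = -1.
The remaining cell in main diagonal is (4,4) = 52 − 25 = 27.
Anti-diagonal must total 52; the given cells sum to 69, so (1,4) = -17.
Row 1 must total 52; the given cells sum to 41, so (1,3) = 11.
Row 2: -5 + (-1) + 23 + ? = 52, so (2,4) = 35.
The remaining cell in row 3 is (3,4) = 52 − 45 = 7.
From row 4, 52 − (3 + (-9) + 27) gives (4,3) = 31.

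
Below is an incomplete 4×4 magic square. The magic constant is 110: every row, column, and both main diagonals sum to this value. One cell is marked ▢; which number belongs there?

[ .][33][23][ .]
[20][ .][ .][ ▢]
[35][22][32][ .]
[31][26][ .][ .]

34

Row 3 needs 110; the known cells sum to 89, so (3,4) = 21.
Column 1 must total 110; the given cells sum to 86, so (1,1) = 24.
Using column 2: 33 + 22 + 26 + ? → (2,2) = 110 − 81 = 29.
Using main diagonal: 24 + 29 + 32 + ? → (4,4) = 110 − 85 = 25.
Row 1 needs 110; the known cells sum to 80, so (1,4) = 30.
Row 4: 31 + 26 + 25 + ? = 110, so (4,3) = 28.
From column 3, 110 − (23 + 32 + 28) gives (2,3) = 27.
Column 4 must total 110; the given cells sum to 76, so (2,4) = 34.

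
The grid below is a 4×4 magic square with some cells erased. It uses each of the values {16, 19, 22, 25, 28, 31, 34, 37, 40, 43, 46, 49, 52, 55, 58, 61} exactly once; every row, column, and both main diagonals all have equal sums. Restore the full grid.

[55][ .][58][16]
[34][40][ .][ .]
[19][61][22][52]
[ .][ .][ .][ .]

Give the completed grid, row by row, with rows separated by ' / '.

The 16 entries sum to 616, so each line sums to 616/4 = 154.
Row 1 must total 154; the given cells sum to 129, so (1,2) = 25.
Column 1: 55 + 34 + 19 + ? = 154, so (4,1) = 46.
Using column 2: 25 + 40 + 61 + ? → (4,2) = 154 − 126 = 28.
From main diagonal, 154 − (55 + 40 + 22) gives (4,4) = 37.
Anti-diagonal must total 154; the given cells sum to 123, so (2,3) = 31.
From row 2, 154 − (34 + 40 + 31) gives (2,4) = 49.
Row 4 needs 154; the known cells sum to 111, so (4,3) = 43.

55 25 58 16 / 34 40 31 49 / 19 61 22 52 / 46 28 43 37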